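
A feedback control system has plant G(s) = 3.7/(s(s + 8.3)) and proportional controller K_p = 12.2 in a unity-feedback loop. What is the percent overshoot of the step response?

Closed-loop characteristic equation: s² + 8.3s + 45.14 = 0, so ω_n = 6.719 rad/s and ζ = 8.3/(2·6.719) = 0.6177.
%OS = 100·exp(−πζ/√(1−ζ²)) = 100·exp(−π·0.6177/√0.6185) = 8.48%.

8.48%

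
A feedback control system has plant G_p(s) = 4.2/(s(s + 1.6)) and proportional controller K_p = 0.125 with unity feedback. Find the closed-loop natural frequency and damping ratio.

ω_n = 0.725 rad/s, ζ = 1.1

1 + K_p·G_p(s) = 0 gives s² + 1.6s + 0.525 = 0.
Matching s² + 2ζω_n s + ω_n²: ω_n = √0.525 = 0.7246 rad/s and 2ζω_n = 1.6, so ζ = 1.6/(2·0.7246) = 1.1.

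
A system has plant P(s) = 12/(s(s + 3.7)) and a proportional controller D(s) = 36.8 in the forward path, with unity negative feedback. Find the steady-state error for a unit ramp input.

0.00838

The loop has one pole at the origin (type 1). Velocity error constant K_v = lim_{s→0} s·D(s)P(s) = 36.8·12/3.7 = 119.4.
Steady-state error to a unit ramp: e_ss = 1/K_v = 0.00838.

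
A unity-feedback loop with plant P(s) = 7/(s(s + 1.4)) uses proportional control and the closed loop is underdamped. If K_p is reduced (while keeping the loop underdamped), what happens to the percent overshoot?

decrease

ζ = 1.4/(2√(7K_p)) rises as K_p falls; higher damping means less overshoot.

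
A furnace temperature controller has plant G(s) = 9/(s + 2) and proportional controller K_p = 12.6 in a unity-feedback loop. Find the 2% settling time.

Closed-loop transfer function: T(s) = K_p·G(s)/(1 + K_p·G(s)) = 113.4/(s + 2 + 113.4) = 113.4/(s + 115.4).
Time constant τ = 1/115.4 = 0.008666 s, so the 2% settling time is about 4τ = 0.0347 s.

T_s ≈ 0.0347 s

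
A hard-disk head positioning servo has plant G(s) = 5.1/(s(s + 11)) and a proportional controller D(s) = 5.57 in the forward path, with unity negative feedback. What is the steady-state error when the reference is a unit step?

0

The open loop D(s)G(s) has a pole at the origin (type 1), so the static position error constant is infinite and e_ss = 1/(1+∞) = 0.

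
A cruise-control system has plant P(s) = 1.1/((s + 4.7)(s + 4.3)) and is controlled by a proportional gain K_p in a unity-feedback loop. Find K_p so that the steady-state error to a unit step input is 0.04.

For a type-0 loop with proportional control, e_ss = 1/(1 + K_p·P(0)).
P(0) = 0.05443. Require 1/(1 + K_p·0.05443) = 0.04, so 1 + 0.05443·K_p = 25.
K_p = (25 − 1)/0.05443 = 441.

K_p = 441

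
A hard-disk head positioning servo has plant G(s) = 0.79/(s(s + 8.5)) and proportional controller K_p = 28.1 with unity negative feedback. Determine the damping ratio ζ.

1 + K_p·G(s) = 0 gives s² + 8.5s + 22.2 = 0.
Matching s² + 2ζω_n s + ω_n²: ω_n = √22.2 = 4.712 rad/s and 2ζω_n = 8.5, so ζ = 8.5/(2·4.712) = 0.902.

ζ = 0.902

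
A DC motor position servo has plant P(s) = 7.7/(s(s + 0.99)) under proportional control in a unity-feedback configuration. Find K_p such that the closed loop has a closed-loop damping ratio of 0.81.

K_p = 0.0485

Closed-loop characteristic equation: s² + 0.99s + K_p·7.7 = 0.
So ω_n = √(7.7K_p) and 2ζω_n = 0.99, giving ζ = 0.99/(2√(7.7K_p)).
Setting ζ = 0.81: √(7.7K_p) = 0.99/(2·0.81) = 0.6111, so K_p = 0.3735/7.7 = 0.0485.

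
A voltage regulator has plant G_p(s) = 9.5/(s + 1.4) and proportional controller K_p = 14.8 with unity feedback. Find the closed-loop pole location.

s = -142

Closed-loop transfer function: T(s) = K_p·G_p(s)/(1 + K_p·G_p(s)) = 140.6/(s + 1.4 + 140.6) = 140.6/(s + 142).
The closed-loop pole is at s = −142.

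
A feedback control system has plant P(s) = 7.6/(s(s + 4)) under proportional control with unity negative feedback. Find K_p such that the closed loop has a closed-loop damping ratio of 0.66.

Closed-loop characteristic equation: s² + 4s + K_p·7.6 = 0.
So ω_n = √(7.6K_p) and 2ζω_n = 4, giving ζ = 4/(2√(7.6K_p)).
Setting ζ = 0.66: √(7.6K_p) = 4/(2·0.66) = 3.03, so K_p = 9.183/7.6 = 1.21.

K_p = 1.21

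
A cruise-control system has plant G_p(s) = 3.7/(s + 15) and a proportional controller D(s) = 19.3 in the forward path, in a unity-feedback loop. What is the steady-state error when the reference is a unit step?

0.174

The loop is type 0. Static position error constant K_pos = D(0)·G_p(0) = 19.3·0.2467 = 4.761.
Steady-state error to a unit step: e_ss = 1/(1+K_pos) = 1/5.761 = 0.174.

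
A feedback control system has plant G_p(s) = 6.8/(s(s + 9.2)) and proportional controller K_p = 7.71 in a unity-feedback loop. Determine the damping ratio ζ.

1 + K_p·G_p(s) = 0 gives s² + 9.2s + 52.43 = 0.
So ω_n² = 52.43 ⇒ ω_n = 7.241 rad/s, and ζ = 9.2/(2ω_n) = 0.635.

ζ = 0.635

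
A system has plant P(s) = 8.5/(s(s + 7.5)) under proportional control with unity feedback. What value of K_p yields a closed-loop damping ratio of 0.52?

K_p = 6.12

Closed-loop characteristic equation: s² + 7.5s + K_p·8.5 = 0.
So ω_n = √(8.5K_p) and 2ζω_n = 7.5, giving ζ = 7.5/(2√(8.5K_p)).
Setting ζ = 0.52: √(8.5K_p) = 7.5/(2·0.52) = 7.212, so K_p = 52.01/8.5 = 6.12.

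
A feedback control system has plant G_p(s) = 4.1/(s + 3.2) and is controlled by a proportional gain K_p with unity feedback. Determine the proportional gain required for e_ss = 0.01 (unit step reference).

The loop is type 0, so e_ss(step) = 1/(1 + K_pos) with K_pos = K_p·G_p(0).
G_p(0) = 1.281. Require 1/(1 + K_p·1.281) = 0.01, so 1 + 1.281·K_p = 100.
K_p = (100 − 1)/1.281 = 77.3.

K_p = 77.3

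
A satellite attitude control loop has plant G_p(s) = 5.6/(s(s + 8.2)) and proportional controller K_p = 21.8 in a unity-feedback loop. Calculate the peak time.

T_p = 0.306 s

The closed-loop denominator s² + 8.2s + 122.1 gives ω_n = √122.1 = 11.05 and ζ = 8.2/(2ω_n) = 0.3711.
Damped frequency ω_d = ω_n√(1−ζ²) = 10.26 rad/s, so peak time T_p = π/ω_d = 0.306 s.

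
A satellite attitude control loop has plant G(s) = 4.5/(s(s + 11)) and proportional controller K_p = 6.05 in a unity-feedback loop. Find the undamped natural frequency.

ω_n = 5.22 rad/s

1 + K_p·G(s) = 0 gives s² + 11s + 27.22 = 0.
So ω_n² = 27.22 ⇒ ω_n = 5.218 rad/s, and ζ = 11/(2ω_n) = 1.05.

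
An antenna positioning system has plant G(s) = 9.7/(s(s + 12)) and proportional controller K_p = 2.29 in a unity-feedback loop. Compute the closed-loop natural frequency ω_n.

The closed-loop denominator is s(s+12) + 2.29·9.7 = s² + 12s + 22.21.
Matching s² + 2ζω_n s + ω_n²: ω_n = √22.21 = 4.713 rad/s and 2ζω_n = 12, so ζ = 12/(2·4.713) = 1.27.

ω_n = 4.71 rad/s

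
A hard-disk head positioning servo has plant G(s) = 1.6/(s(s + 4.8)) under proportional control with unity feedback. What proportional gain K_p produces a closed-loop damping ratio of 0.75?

K_p = 6.4

Closed-loop characteristic equation: s² + 4.8s + K_p·1.6 = 0.
So ω_n = √(1.6K_p) and 2ζω_n = 4.8, giving ζ = 4.8/(2√(1.6K_p)).
Setting ζ = 0.75: √(1.6K_p) = 4.8/(2·0.75) = 3.2, so K_p = 10.24/1.6 = 6.4.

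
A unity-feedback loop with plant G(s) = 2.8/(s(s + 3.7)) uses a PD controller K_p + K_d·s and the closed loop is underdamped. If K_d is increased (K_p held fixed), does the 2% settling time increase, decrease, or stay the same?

decrease

Characteristic equation s² + (3.7 + 2.8K_d)s + 2.8K_p = 0: raising K_d increases ζω_n = (3.7+2.8K_d)/2 while the loop stays underdamped, so T_s ≈ 4/(ζω_n) decreases.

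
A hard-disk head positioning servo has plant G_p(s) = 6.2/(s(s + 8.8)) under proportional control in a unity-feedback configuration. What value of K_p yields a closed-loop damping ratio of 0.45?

K_p = 15.4

Closed-loop characteristic equation: s² + 8.8s + K_p·6.2 = 0.
So ω_n = √(6.2K_p) and 2ζω_n = 8.8, giving ζ = 8.8/(2√(6.2K_p)).
Setting ζ = 0.45: √(6.2K_p) = 8.8/(2·0.45) = 9.778, so K_p = 95.6/6.2 = 15.4.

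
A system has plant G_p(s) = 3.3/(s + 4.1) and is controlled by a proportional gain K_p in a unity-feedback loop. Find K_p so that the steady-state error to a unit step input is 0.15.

The loop is type 0, so e_ss(step) = 1/(1 + K_pos) with K_pos = K_p·G_p(0).
G_p(0) = 0.8049. Require 1/(1 + K_p·0.8049) = 0.15, so 1 + 0.8049·K_p = 6.667.
K_p = (6.667 − 1)/0.8049 = 7.04.

K_p = 7.04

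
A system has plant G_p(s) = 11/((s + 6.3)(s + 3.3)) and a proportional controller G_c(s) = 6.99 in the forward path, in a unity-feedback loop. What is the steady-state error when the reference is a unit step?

The loop is type 0. Static position error constant K_pos = G_c(0)·G_p(0) = 6.99·0.5291 = 3.698.
Steady-state error to a unit step: e_ss = 1/(1+K_pos) = 1/4.698 = 0.213.

0.213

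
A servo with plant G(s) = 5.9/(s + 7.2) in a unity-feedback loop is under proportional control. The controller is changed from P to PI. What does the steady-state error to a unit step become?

0

The integrator makes K_pos = lim_{s→0} C(s)G(s) infinite, so e_ss = 1/(1+K_pos) = 0.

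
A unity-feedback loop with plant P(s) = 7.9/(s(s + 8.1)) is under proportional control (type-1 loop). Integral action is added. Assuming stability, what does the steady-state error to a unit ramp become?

0

The integrator raises the loop to type 2, so K_v → ∞ and e_ss to a ramp is zero.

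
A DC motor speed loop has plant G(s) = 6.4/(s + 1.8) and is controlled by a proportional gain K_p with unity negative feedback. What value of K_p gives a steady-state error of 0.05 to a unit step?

Steady-state error for a unit step on this type-0 loop is 1/(1 + K_p·G(0)).
G(0) = 3.556. Require 1/(1 + K_p·3.556) = 0.05, so 1 + 3.556·K_p = 20.
K_p = (20 − 1)/3.556 = 5.34.

K_p = 5.34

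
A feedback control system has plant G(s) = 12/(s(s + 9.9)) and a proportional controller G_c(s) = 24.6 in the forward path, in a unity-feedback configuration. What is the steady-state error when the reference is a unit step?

The open loop G_c(s)G(s) has a pole at the origin (type 1), so the static position error constant is infinite and e_ss = 1/(1+∞) = 0.

0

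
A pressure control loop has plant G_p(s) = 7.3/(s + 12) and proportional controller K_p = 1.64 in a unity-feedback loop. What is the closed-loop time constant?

Closed-loop transfer function: T(s) = K_p·G_p(s)/(1 + K_p·G_p(s)) = 11.97/(s + 12 + 11.97) = 11.97/(s + 23.97).
Time constant τ = 1/23.97 = 0.0417 s.

τ = 0.0417 s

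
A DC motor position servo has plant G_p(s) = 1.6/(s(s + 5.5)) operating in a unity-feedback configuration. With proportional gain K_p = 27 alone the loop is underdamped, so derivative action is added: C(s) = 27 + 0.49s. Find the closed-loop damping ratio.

ζ = 0.478

Forward path: (27 + 0.49s)·1.6/(s(s+5.5)). The closed-loop characteristic equation is s² + (5.5 + 1.6·0.49)s + 1.6·27 = 0.
That is s² + 6.284s + 43.2 = 0, so ω_n = 6.573 rad/s and ζ = 6.284/(2·6.573) = 0.478.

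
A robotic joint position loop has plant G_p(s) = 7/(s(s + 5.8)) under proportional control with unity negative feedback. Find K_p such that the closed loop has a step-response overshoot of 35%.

From %OS = 100·exp(−πζ/√(1−ζ²)) = 35%, ζ = −ln(0.35)/√(π²+ln²(0.35)) = 0.3169.
Characteristic equation s² + 5.8s + 7K_p = 0 gives ζ = 5.8/(2√(7K_p)).
Setting ζ = 0.3169: √(7K_p) = 5.8/(2·0.3169) = 9.15, so K_p = 83.72/7 = 12.

K_p = 12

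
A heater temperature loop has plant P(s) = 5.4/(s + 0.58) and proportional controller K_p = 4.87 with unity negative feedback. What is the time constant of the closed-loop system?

Closed-loop transfer function: T(s) = K_p·P(s)/(1 + K_p·P(s)) = 26.3/(s + 0.58 + 26.3) = 26.3/(s + 26.88).
Time constant τ = 1/26.88 = 0.0372 s.

τ = 0.0372 s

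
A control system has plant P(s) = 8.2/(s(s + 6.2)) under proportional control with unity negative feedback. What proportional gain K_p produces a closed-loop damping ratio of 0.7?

K_p = 2.39

Closed-loop characteristic equation: s² + 6.2s + K_p·8.2 = 0.
So ω_n = √(8.2K_p) and 2ζω_n = 6.2, giving ζ = 6.2/(2√(8.2K_p)).
Setting ζ = 0.7: √(8.2K_p) = 6.2/(2·0.7) = 4.429, so K_p = 19.61/8.2 = 2.39.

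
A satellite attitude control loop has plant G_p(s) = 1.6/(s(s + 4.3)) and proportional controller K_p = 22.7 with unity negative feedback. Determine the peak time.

The closed-loop denominator s² + 4.3s + 36.32 gives ω_n = √36.32 = 6.027 and ζ = 4.3/(2ω_n) = 0.3568.
Damped frequency ω_d = ω_n√(1−ζ²) = 5.63 rad/s, so peak time T_p = π/ω_d = 0.558 s.

T_p = 0.558 s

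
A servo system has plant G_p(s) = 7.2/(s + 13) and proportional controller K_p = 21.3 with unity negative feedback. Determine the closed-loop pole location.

Closed-loop transfer function: T(s) = K_p·G_p(s)/(1 + K_p·G_p(s)) = 153.4/(s + 13 + 153.4) = 153.4/(s + 166.4).
The closed-loop pole is at s = −166.4.

s = -166.4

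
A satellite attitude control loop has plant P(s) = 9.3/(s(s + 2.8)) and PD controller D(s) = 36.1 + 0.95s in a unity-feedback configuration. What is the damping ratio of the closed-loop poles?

Forward path: (36.1 + 0.95s)·9.3/(s(s+2.8)). The closed-loop characteristic equation is s² + (2.8 + 9.3·0.95)s + 9.3·36.1 = 0.
That is s² + 11.64s + 335.7 = 0, so ω_n = 18.32 rad/s and ζ = 11.64/(2·18.32) = 0.3175.

ζ = 0.317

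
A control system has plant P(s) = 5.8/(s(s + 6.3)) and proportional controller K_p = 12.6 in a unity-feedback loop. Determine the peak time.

T_p = 0.395 s

The closed-loop denominator s² + 6.3s + 73.08 gives ω_n = √73.08 = 8.549 and ζ = 6.3/(2ω_n) = 0.3685.
Damped frequency ω_d = ω_n√(1−ζ²) = 7.947 rad/s, so peak time T_p = π/ω_d = 0.395 s.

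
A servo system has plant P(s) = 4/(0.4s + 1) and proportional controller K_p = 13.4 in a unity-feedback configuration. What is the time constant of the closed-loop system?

Closed loop: T(s) = K_p·P/(1+K_p·P) = 53.6/(0.4s + 1 + 53.6), with pole at s = −(1 + 53.6)/0.4 = −136.5.
Closed-loop time constant τ = 1/136.5 = 0.00733 s.

τ = 0.00733 s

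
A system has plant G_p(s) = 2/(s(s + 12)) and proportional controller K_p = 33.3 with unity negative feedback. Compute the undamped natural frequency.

1 + K_p·G_p(s) = 0 gives s² + 12s + 66.6 = 0.
Matching s² + 2ζω_n s + ω_n²: ω_n = √66.6 = 8.161 rad/s and 2ζω_n = 12, so ζ = 12/(2·8.161) = 0.735.

ω_n = 8.16 rad/s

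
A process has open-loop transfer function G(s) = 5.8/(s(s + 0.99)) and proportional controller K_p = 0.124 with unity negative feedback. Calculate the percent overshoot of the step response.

10.5%

The closed-loop denominator s² + 0.99s + 0.7192 gives ω_n = √0.7192 = 0.8481 and ζ = 0.99/(2ω_n) = 0.5837.
%OS = 100·exp(−πζ/√(1−ζ²)) = 100·exp(−π·0.5837/√0.6593) = 10.5%.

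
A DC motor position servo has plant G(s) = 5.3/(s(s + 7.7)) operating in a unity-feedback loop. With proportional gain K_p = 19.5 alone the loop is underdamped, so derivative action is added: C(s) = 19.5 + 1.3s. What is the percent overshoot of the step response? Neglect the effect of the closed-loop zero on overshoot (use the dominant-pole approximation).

3.93%

Forward path: (19.5 + 1.3s)·5.3/(s(s+7.7)). The closed-loop characteristic equation is s² + (7.7 + 5.3·1.3)s + 5.3·19.5 = 0.
That is s² + 14.59s + 103.3 = 0, so ω_n = 10.17 rad/s and ζ = 14.59/(2·10.17) = 0.7176.
%OS = 100·exp(−πζ/√(1−ζ²)) = 3.93%.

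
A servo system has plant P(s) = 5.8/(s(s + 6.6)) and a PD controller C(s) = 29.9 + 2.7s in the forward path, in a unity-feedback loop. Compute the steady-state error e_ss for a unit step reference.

The open loop C(s)P(s) has a pole at the origin (type 1), so the static position error constant is infinite and e_ss = 1/(1+∞) = 0.

0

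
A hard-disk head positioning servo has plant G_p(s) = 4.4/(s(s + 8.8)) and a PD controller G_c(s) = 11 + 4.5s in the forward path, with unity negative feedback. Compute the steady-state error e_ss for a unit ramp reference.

The loop has one pole at the origin (type 1). Velocity error constant K_v = lim_{s→0} s·G_c(s)G_p(s) = 11·4.4/8.8 = 5.5.
Steady-state error to a unit ramp: e_ss = 1/K_v = 0.182.

0.182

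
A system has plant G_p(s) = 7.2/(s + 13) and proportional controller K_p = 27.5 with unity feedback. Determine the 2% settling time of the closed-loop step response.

T_s ≈ 0.019 s

Closed-loop transfer function: T(s) = K_p·G_p(s)/(1 + K_p·G_p(s)) = 198/(s + 13 + 198) = 198/(s + 211).
Time constant τ = 1/211 = 0.004739 s, so the 2% settling time is about 4τ = 0.019 s.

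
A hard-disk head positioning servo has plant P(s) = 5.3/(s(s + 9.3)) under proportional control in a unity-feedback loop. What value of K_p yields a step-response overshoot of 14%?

From %OS = 100·exp(−πζ/√(1−ζ²)) = 14%, ζ = −ln(0.14)/√(π²+ln²(0.14)) = 0.5305.
Characteristic equation s² + 9.3s + 5.3K_p = 0 gives ζ = 9.3/(2√(5.3K_p)).
Setting ζ = 0.5305: √(5.3K_p) = 9.3/(2·0.5305) = 8.765, so K_p = 76.83/5.3 = 14.5.

K_p = 14.5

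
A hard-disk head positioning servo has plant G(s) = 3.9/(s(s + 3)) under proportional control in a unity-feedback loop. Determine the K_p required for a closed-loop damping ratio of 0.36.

Closed-loop characteristic equation: s² + 3s + K_p·3.9 = 0.
So ω_n = √(3.9K_p) and 2ζω_n = 3, giving ζ = 3/(2√(3.9K_p)).
Setting ζ = 0.36: √(3.9K_p) = 3/(2·0.36) = 4.167, so K_p = 17.36/3.9 = 4.45.

K_p = 4.45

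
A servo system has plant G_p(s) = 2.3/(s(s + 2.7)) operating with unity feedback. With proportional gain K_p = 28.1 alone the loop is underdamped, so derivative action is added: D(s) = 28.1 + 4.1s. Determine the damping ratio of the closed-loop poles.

ζ = 0.754

Forward path: (28.1 + 4.1s)·2.3/(s(s+2.7)). The closed-loop characteristic equation is s² + (2.7 + 2.3·4.1)s + 2.3·28.1 = 0.
That is s² + 12.13s + 64.63 = 0, so ω_n = 8.039 rad/s and ζ = 12.13/(2·8.039) = 0.7544.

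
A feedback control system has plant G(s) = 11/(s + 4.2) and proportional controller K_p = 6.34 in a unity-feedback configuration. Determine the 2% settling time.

T_s ≈ 0.0541 s

Closed-loop transfer function: T(s) = K_p·G(s)/(1 + K_p·G(s)) = 69.74/(s + 4.2 + 69.74) = 69.74/(s + 73.94).
Time constant τ = 1/73.94 = 0.01352 s, so the 2% settling time is about 4τ = 0.0541 s.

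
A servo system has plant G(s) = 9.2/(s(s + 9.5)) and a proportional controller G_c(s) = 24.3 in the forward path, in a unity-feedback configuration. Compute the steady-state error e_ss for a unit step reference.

The open loop G_c(s)G(s) has a pole at the origin (type 1), so the static position error constant is infinite and e_ss = 1/(1+∞) = 0.

0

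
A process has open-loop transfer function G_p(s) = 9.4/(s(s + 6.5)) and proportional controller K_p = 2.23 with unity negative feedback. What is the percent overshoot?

Closed-loop characteristic equation: s² + 6.5s + 20.96 = 0, so ω_n = 4.578 rad/s and ζ = 6.5/(2·4.578) = 0.7099.
%OS = 100·exp(−πζ/√(1−ζ²)) = 100·exp(−π·0.7099/√0.4961) = 4.22%.

4.22%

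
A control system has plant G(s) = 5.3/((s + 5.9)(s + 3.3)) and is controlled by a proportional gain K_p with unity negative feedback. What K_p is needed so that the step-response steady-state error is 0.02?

K_p = 180

The loop is type 0, so e_ss(step) = 1/(1 + K_pos) with K_pos = K_p·G(0).
G(0) = 0.2722. Require 1/(1 + K_p·0.2722) = 0.02, so 1 + 0.2722·K_p = 50.
K_p = (50 − 1)/0.2722 = 180.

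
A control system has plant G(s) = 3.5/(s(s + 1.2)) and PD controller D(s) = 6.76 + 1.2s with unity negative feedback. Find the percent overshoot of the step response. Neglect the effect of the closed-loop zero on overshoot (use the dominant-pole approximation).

12.3%

Forward path: (6.76 + 1.2s)·3.5/(s(s+1.2)). The closed-loop characteristic equation is s² + (1.2 + 3.5·1.2)s + 3.5·6.76 = 0.
That is s² + 5.4s + 23.66 = 0, so ω_n = 4.864 rad/s and ζ = 5.4/(2·4.864) = 0.5551.
%OS = 100·exp(−πζ/√(1−ζ²)) = 12.3%.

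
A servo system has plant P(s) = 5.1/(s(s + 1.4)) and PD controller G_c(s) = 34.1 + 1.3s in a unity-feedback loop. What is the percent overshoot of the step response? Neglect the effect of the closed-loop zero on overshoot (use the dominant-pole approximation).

36.6%

Forward path: (34.1 + 1.3s)·5.1/(s(s+1.4)). The closed-loop characteristic equation is s² + (1.4 + 5.1·1.3)s + 5.1·34.1 = 0.
That is s² + 8.03s + 173.9 = 0, so ω_n = 13.19 rad/s and ζ = 8.03/(2·13.19) = 0.3045.
%OS = 100·exp(−πζ/√(1−ζ²)) = 36.6%.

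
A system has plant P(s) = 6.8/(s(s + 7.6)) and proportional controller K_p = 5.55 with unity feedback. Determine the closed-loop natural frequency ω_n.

ω_n = 6.14 rad/s

The closed-loop denominator is s(s+7.6) + 5.55·6.8 = s² + 7.6s + 37.74.
Matching s² + 2ζω_n s + ω_n²: ω_n = √37.74 = 6.143 rad/s and 2ζω_n = 7.6, so ζ = 7.6/(2·6.143) = 0.619.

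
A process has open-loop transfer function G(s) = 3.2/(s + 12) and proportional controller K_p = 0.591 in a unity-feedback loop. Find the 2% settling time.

T_s ≈ 0.288 s

Closed-loop transfer function: T(s) = K_p·G(s)/(1 + K_p·G(s)) = 1.891/(s + 12 + 1.891) = 1.891/(s + 13.89).
Time constant τ = 1/13.89 = 0.07199 s, so the 2% settling time is about 4τ = 0.288 s.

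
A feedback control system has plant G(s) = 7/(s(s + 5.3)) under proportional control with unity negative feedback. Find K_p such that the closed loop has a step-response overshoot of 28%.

K_p = 7.11

From %OS = 100·exp(−πζ/√(1−ζ²)) = 28%, ζ = −ln(0.28)/√(π²+ln²(0.28)) = 0.3755.
Characteristic equation s² + 5.3s + 7K_p = 0 gives ζ = 5.3/(2√(7K_p)).
Setting ζ = 0.3755: √(7K_p) = 5.3/(2·0.3755) = 7.057, so K_p = 49.79/7 = 7.11.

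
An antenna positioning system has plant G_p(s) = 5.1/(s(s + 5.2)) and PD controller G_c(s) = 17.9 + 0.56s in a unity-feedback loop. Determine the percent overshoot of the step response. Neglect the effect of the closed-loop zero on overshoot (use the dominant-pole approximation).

Forward path: (17.9 + 0.56s)·5.1/(s(s+5.2)). The closed-loop characteristic equation is s² + (5.2 + 5.1·0.56)s + 5.1·17.9 = 0.
That is s² + 8.056s + 91.29 = 0, so ω_n = 9.555 rad/s and ζ = 8.056/(2·9.555) = 0.4216.
%OS = 100·exp(−πζ/√(1−ζ²)) = 23.2%.

23.2%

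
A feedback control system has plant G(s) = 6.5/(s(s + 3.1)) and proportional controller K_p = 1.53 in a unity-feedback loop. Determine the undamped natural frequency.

ω_n = 3.15 rad/s

The closed-loop denominator is s(s+3.1) + 1.53·6.5 = s² + 3.1s + 9.945.
So ω_n² = 9.945 ⇒ ω_n = 3.154 rad/s, and ζ = 3.1/(2ω_n) = 0.492.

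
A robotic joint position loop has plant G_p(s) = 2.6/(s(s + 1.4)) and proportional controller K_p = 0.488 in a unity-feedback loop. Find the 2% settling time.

T_s ≈ 5.71 s

Closed-loop characteristic equation: s² + 1.4s + 1.269 = 0, so ω_n = 1.126 rad/s and ζ = 1.4/(2·1.126) = 0.6214.
2% settling time T_s ≈ 4/(ζω_n) = 4/0.7 = 5.71 s.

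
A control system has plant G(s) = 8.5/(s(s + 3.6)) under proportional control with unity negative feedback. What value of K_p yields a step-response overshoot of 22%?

From %OS = 100·exp(−πζ/√(1−ζ²)) = 22%, ζ = −ln(0.22)/√(π²+ln²(0.22)) = 0.4342.
Characteristic equation s² + 3.6s + 8.5K_p = 0 gives ζ = 3.6/(2√(8.5K_p)).
Setting ζ = 0.4342: √(8.5K_p) = 3.6/(2·0.4342) = 4.146, so K_p = 17.19/8.5 = 2.02.

K_p = 2.02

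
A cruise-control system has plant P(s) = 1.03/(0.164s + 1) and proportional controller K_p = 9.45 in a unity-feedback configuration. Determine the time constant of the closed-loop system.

τ = 0.0153 s

Closed loop: T(s) = K_p·P/(1+K_p·P) = 9.733/(0.164s + 1 + 9.733), with pole at s = −(1 + 9.733)/0.164 = −65.45.
Closed-loop time constant τ = 1/65.45 = 0.0153 s.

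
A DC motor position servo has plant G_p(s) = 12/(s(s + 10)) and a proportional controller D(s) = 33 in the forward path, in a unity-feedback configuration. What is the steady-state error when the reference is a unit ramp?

0.0253

The loop has one pole at the origin (type 1). Velocity error constant K_v = lim_{s→0} s·D(s)G_p(s) = 33·12/10 = 39.6.
Steady-state error to a unit ramp: e_ss = 1/K_v = 0.0253.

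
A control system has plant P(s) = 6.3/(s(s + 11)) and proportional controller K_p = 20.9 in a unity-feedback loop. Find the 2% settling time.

T_s ≈ 0.727 s

Closed-loop characteristic equation: s² + 11s + 131.7 = 0, so ω_n = 11.47 rad/s and ζ = 11/(2·11.47) = 0.4793.
2% settling time T_s ≈ 4/(ζω_n) = 4/5.5 = 0.727 s.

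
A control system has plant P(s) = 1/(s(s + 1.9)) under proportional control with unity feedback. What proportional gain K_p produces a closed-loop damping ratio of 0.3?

K_p = 10

Closed-loop characteristic equation: s² + 1.9s + K_p·1 = 0.
So ω_n = √(1K_p) and 2ζω_n = 1.9, giving ζ = 1.9/(2√(1K_p)).
Setting ζ = 0.3: √(1K_p) = 1.9/(2·0.3) = 3.167, so K_p = 10.03/1 = 10.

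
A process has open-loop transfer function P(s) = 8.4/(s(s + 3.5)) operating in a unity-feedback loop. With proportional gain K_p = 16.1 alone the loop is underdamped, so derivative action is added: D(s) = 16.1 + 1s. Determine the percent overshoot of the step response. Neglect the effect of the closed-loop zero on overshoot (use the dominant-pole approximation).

Forward path: (16.1 + 1s)·8.4/(s(s+3.5)). The closed-loop characteristic equation is s² + (3.5 + 8.4·1)s + 8.4·16.1 = 0.
That is s² + 11.9s + 135.2 = 0, so ω_n = 11.63 rad/s and ζ = 11.9/(2·11.63) = 0.5116.
%OS = 100·exp(−πζ/√(1−ζ²)) = 15.4%.

15.4%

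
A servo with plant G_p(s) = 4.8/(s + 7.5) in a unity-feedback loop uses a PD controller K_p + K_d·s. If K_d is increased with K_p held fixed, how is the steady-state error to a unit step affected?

K_d affects only the transient (the s-coefficient); the DC loop gain, and hence e_ss, depends only on K_p.

unchanged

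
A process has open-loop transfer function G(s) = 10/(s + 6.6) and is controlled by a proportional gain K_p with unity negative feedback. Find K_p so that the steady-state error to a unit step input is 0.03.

Steady-state error for a unit step on this type-0 loop is 1/(1 + K_p·G(0)).
G(0) = 1.515. Require 1/(1 + K_p·1.515) = 0.03, so 1 + 1.515·K_p = 33.33.
K_p = (33.33 − 1)/1.515 = 21.3.

K_p = 21.3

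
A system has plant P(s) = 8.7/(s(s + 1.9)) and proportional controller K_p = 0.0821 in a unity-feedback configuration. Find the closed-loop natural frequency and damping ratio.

The closed-loop denominator is s(s+1.9) + 0.0821·8.7 = s² + 1.9s + 0.7143.
Matching s² + 2ζω_n s + ω_n²: ω_n = √0.7143 = 0.8451 rad/s and 2ζω_n = 1.9, so ζ = 1.9/(2·0.8451) = 1.12.

ω_n = 0.845 rad/s, ζ = 1.12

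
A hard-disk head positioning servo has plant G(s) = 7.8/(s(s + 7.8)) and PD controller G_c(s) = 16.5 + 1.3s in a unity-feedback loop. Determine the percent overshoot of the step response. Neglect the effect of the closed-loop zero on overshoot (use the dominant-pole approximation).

1.73%

Forward path: (16.5 + 1.3s)·7.8/(s(s+7.8)). The closed-loop characteristic equation is s² + (7.8 + 7.8·1.3)s + 7.8·16.5 = 0.
That is s² + 17.94s + 128.7 = 0, so ω_n = 11.34 rad/s and ζ = 17.94/(2·11.34) = 0.7907.
%OS = 100·exp(−πζ/√(1−ζ²)) = 1.73%.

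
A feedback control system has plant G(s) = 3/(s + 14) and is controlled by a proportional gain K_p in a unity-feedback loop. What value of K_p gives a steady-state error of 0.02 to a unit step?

K_p = 229

The loop is type 0, so e_ss(step) = 1/(1 + K_pos) with K_pos = K_p·G(0).
G(0) = 0.2143. Require 1/(1 + K_p·0.2143) = 0.02, so 1 + 0.2143·K_p = 50.
K_p = (50 − 1)/0.2143 = 229.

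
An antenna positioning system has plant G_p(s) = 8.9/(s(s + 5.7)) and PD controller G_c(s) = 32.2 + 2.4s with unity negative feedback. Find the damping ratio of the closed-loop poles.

ζ = 0.799

Forward path: (32.2 + 2.4s)·8.9/(s(s+5.7)). The closed-loop characteristic equation is s² + (5.7 + 8.9·2.4)s + 8.9·32.2 = 0.
That is s² + 27.06s + 286.6 = 0, so ω_n = 16.93 rad/s and ζ = 27.06/(2·16.93) = 0.7992.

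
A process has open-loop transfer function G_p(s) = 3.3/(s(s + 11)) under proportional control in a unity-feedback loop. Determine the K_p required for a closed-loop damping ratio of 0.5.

Closed-loop characteristic equation: s² + 11s + K_p·3.3 = 0.
So ω_n = √(3.3K_p) and 2ζω_n = 11, giving ζ = 11/(2√(3.3K_p)).
Setting ζ = 0.5: √(3.3K_p) = 11/(2·0.5) = 11, so K_p = 121/3.3 = 36.7.

K_p = 36.7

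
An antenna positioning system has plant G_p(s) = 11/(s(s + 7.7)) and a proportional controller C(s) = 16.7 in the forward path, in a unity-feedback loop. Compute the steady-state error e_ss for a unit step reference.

0

The open loop C(s)G_p(s) has a pole at the origin (type 1), so the static position error constant is infinite and e_ss = 1/(1+∞) = 0.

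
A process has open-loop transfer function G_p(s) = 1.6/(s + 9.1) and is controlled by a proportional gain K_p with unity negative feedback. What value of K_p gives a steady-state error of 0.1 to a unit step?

K_p = 51.2

The loop is type 0, so e_ss(step) = 1/(1 + K_pos) with K_pos = K_p·G_p(0).
G_p(0) = 0.1758. Require 1/(1 + K_p·0.1758) = 0.1, so 1 + 0.1758·K_p = 10.
K_p = (10 − 1)/0.1758 = 51.2.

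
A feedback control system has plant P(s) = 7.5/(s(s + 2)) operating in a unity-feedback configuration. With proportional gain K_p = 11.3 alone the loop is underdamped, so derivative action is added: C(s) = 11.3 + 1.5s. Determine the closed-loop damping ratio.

Forward path: (11.3 + 1.5s)·7.5/(s(s+2)). The closed-loop characteristic equation is s² + (2 + 7.5·1.5)s + 7.5·11.3 = 0.
That is s² + 13.25s + 84.75 = 0, so ω_n = 9.206 rad/s and ζ = 13.25/(2·9.206) = 0.7196.

ζ = 0.72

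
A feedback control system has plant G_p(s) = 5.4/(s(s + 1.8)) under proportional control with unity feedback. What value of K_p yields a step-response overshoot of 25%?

From %OS = 100·exp(−πζ/√(1−ζ²)) = 25%, ζ = −ln(0.25)/√(π²+ln²(0.25)) = 0.4037.
Characteristic equation s² + 1.8s + 5.4K_p = 0 gives ζ = 1.8/(2√(5.4K_p)).
Setting ζ = 0.4037: √(5.4K_p) = 1.8/(2·0.4037) = 2.229, so K_p = 4.97/5.4 = 0.92.

K_p = 0.92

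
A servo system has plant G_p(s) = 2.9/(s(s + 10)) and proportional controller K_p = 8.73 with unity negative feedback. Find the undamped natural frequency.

ω_n = 5.03 rad/s

The closed-loop denominator is s(s+10) + 8.73·2.9 = s² + 10s + 25.32.
So ω_n² = 25.32 ⇒ ω_n = 5.032 rad/s, and ζ = 10/(2ω_n) = 0.994.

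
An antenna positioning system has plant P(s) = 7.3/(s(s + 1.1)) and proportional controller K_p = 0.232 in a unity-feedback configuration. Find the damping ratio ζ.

The closed-loop denominator is s(s+1.1) + 0.232·7.3 = s² + 1.1s + 1.694.
So ω_n² = 1.694 ⇒ ω_n = 1.301 rad/s, and ζ = 1.1/(2ω_n) = 0.423.

ζ = 0.423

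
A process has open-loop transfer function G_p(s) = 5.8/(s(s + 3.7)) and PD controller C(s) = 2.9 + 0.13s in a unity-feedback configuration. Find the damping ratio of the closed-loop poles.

ζ = 0.543

Forward path: (2.9 + 0.13s)·5.8/(s(s+3.7)). The closed-loop characteristic equation is s² + (3.7 + 5.8·0.13)s + 5.8·2.9 = 0.
That is s² + 4.454s + 16.82 = 0, so ω_n = 4.101 rad/s and ζ = 4.454/(2·4.101) = 0.543.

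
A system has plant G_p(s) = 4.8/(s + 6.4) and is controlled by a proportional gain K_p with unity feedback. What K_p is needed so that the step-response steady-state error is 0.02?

K_p = 65.3

The loop is type 0, so e_ss(step) = 1/(1 + K_pos) with K_pos = K_p·G_p(0).
G_p(0) = 0.75. Require 1/(1 + K_p·0.75) = 0.02, so 1 + 0.75·K_p = 50.
K_p = (50 − 1)/0.75 = 65.3.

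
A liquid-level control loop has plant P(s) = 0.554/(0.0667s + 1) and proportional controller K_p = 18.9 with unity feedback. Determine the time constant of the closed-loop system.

τ = 0.00581 s

Closed loop: T(s) = K_p·P/(1+K_p·P) = 10.47/(0.0667s + 1 + 10.47), with pole at s = −(1 + 10.47)/0.0667 = −172.
Closed-loop time constant τ = 1/172 = 0.00581 s.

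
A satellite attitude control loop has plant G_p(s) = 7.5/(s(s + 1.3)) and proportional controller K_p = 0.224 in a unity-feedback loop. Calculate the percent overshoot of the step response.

Closed-loop characteristic equation: s² + 1.3s + 1.68 = 0, so ω_n = 1.296 rad/s and ζ = 1.3/(2·1.296) = 0.5015.
%OS = 100·exp(−πζ/√(1−ζ²)) = 100·exp(−π·0.5015/√0.7485) = 16.2%.

16.2%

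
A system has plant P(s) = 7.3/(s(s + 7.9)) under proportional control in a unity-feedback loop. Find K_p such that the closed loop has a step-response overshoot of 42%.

From %OS = 100·exp(−πζ/√(1−ζ²)) = 42%, ζ = −ln(0.42)/√(π²+ln²(0.42)) = 0.2662.
Characteristic equation s² + 7.9s + 7.3K_p = 0 gives ζ = 7.9/(2√(7.3K_p)).
Setting ζ = 0.2662: √(7.3K_p) = 7.9/(2·0.2662) = 14.84, so K_p = 220.2/7.3 = 30.2.

K_p = 30.2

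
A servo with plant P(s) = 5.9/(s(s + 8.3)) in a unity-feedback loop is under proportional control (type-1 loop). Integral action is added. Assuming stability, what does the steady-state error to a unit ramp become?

0

The integrator raises the loop to type 2, so K_v → ∞ and e_ss to a ramp is zero.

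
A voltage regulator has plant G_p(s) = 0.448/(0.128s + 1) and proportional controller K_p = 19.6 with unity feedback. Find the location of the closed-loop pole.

s = -76.41

Closed loop: T(s) = K_p·G_p/(1+K_p·G_p) = 8.781/(0.128s + 1 + 8.781), with pole at s = −(1 + 8.781)/0.128 = −76.41.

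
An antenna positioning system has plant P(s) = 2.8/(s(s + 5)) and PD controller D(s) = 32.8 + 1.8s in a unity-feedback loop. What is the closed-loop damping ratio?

Forward path: (32.8 + 1.8s)·2.8/(s(s+5)). The closed-loop characteristic equation is s² + (5 + 2.8·1.8)s + 2.8·32.8 = 0.
That is s² + 10.04s + 91.84 = 0, so ω_n = 9.583 rad/s and ζ = 10.04/(2·9.583) = 0.5238.

ζ = 0.524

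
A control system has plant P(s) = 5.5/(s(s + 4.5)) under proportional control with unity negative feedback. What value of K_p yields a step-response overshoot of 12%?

From %OS = 100·exp(−πζ/√(1−ζ²)) = 12%, ζ = −ln(0.12)/√(π²+ln²(0.12)) = 0.5594.
Characteristic equation s² + 4.5s + 5.5K_p = 0 gives ζ = 4.5/(2√(5.5K_p)).
Setting ζ = 0.5594: √(5.5K_p) = 4.5/(2·0.5594) = 4.022, so K_p = 16.18/5.5 = 2.94.

K_p = 2.94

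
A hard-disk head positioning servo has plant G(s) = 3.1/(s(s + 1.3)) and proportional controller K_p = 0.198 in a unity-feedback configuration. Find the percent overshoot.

0.938%

The closed-loop denominator s² + 1.3s + 0.6138 gives ω_n = √0.6138 = 0.7835 and ζ = 1.3/(2ω_n) = 0.8297.
%OS = 100·exp(−πζ/√(1−ζ²)) = 100·exp(−π·0.8297/√0.3117) = 0.938%.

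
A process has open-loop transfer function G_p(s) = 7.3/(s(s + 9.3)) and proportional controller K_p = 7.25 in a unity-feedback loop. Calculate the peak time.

The closed-loop denominator s² + 9.3s + 52.92 gives ω_n = √52.92 = 7.275 and ζ = 9.3/(2ω_n) = 0.6392.
Damped frequency ω_d = ω_n√(1−ζ²) = 5.595 rad/s, so peak time T_p = π/ω_d = 0.562 s.

T_p = 0.562 s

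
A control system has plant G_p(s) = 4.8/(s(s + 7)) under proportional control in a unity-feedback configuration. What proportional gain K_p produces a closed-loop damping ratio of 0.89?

K_p = 3.22

Closed-loop characteristic equation: s² + 7s + K_p·4.8 = 0.
So ω_n = √(4.8K_p) and 2ζω_n = 7, giving ζ = 7/(2√(4.8K_p)).
Setting ζ = 0.89: √(4.8K_p) = 7/(2·0.89) = 3.933, so K_p = 15.47/4.8 = 3.22.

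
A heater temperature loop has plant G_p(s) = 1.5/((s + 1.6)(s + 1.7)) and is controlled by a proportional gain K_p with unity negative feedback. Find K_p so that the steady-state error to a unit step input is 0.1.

K_p = 16.3

Steady-state error for a unit step on this type-0 loop is 1/(1 + K_p·G_p(0)).
G_p(0) = 0.5515. Require 1/(1 + K_p·0.5515) = 0.1, so 1 + 0.5515·K_p = 10.
K_p = (10 − 1)/0.5515 = 16.3.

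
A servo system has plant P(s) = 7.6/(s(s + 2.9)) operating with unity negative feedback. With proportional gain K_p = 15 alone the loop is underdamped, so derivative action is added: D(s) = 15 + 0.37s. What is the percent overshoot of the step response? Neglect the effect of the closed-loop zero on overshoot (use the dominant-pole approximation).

Forward path: (15 + 0.37s)·7.6/(s(s+2.9)). The closed-loop characteristic equation is s² + (2.9 + 7.6·0.37)s + 7.6·15 = 0.
That is s² + 5.712s + 114 = 0, so ω_n = 10.68 rad/s and ζ = 5.712/(2·10.68) = 0.2675.
%OS = 100·exp(−πζ/√(1−ζ²)) = 41.8%.

41.8%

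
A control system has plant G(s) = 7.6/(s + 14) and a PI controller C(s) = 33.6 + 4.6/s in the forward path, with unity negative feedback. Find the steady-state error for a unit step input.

The open loop C(s)G(s) has a pole at the origin (type 1), so the static position error constant is infinite and e_ss = 1/(1+∞) = 0.

0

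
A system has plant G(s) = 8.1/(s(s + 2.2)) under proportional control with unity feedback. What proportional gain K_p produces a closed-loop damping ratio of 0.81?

K_p = 0.228

Closed-loop characteristic equation: s² + 2.2s + K_p·8.1 = 0.
So ω_n = √(8.1K_p) and 2ζω_n = 2.2, giving ζ = 2.2/(2√(8.1K_p)).
Setting ζ = 0.81: √(8.1K_p) = 2.2/(2·0.81) = 1.358, so K_p = 1.844/8.1 = 0.228.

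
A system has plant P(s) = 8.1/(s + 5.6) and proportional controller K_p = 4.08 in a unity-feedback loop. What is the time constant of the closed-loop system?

τ = 0.0259 s

Closed-loop transfer function: T(s) = K_p·P(s)/(1 + K_p·P(s)) = 33.05/(s + 5.6 + 33.05) = 33.05/(s + 38.65).
Time constant τ = 1/38.65 = 0.0259 s.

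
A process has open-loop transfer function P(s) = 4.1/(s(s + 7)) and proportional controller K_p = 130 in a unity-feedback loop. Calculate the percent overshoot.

From 1 + K_pP(s) = 0: s² + 7s + 533 = 0 ⇒ ω_n = 23.09, ζ = 0.1516.
%OS = 100·exp(−πζ/√(1−ζ²)) = 100·exp(−π·0.1516/√0.977) = 61.8%.

61.8%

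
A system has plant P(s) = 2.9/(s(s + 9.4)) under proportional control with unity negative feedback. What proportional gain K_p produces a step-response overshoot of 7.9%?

From %OS = 100·exp(−πζ/√(1−ζ²)) = 7.9%, ζ = −ln(0.079)/√(π²+ln²(0.079)) = 0.6285.
Characteristic equation s² + 9.4s + 2.9K_p = 0 gives ζ = 9.4/(2√(2.9K_p)).
Setting ζ = 0.6285: √(2.9K_p) = 9.4/(2·0.6285) = 7.479, so K_p = 55.93/2.9 = 19.3.

K_p = 19.3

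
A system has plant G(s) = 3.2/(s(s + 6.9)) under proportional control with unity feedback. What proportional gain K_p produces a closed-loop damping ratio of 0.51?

K_p = 14.3

Closed-loop characteristic equation: s² + 6.9s + K_p·3.2 = 0.
So ω_n = √(3.2K_p) and 2ζω_n = 6.9, giving ζ = 6.9/(2√(3.2K_p)).
Setting ζ = 0.51: √(3.2K_p) = 6.9/(2·0.51) = 6.765, so K_p = 45.76/3.2 = 14.3.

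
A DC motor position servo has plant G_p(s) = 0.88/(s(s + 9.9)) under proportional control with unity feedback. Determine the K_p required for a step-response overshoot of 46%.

K_p = 484

From %OS = 100·exp(−πζ/√(1−ζ²)) = 46%, ζ = −ln(0.46)/√(π²+ln²(0.46)) = 0.24.
Characteristic equation s² + 9.9s + 0.88K_p = 0 gives ζ = 9.9/(2√(0.88K_p)).
Setting ζ = 0.24: √(0.88K_p) = 9.9/(2·0.24) = 20.63, so K_p = 425.5/0.88 = 484.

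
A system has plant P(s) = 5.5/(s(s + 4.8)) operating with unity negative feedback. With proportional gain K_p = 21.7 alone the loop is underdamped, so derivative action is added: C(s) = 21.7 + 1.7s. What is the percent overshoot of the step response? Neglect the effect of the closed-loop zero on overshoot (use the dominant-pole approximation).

Forward path: (21.7 + 1.7s)·5.5/(s(s+4.8)). The closed-loop characteristic equation is s² + (4.8 + 5.5·1.7)s + 5.5·21.7 = 0.
That is s² + 14.15s + 119.3 = 0, so ω_n = 10.92 rad/s and ζ = 14.15/(2·10.92) = 0.6476.
%OS = 100·exp(−πζ/√(1−ζ²)) = 6.92%.

6.92%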